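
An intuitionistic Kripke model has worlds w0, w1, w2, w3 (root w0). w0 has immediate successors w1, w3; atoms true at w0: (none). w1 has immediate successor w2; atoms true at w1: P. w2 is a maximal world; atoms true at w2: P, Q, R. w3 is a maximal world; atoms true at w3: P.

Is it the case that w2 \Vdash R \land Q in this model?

Yes

w2 \Vdash R \land Q since w2 forces both conjuncts.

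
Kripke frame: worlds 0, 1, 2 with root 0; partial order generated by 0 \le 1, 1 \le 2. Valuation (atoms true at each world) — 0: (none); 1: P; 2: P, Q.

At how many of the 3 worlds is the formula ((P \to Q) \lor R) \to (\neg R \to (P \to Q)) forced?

0: forces it.
1: forces it.
2: forces it.
Worlds forcing the formula: {0, 1, 2}.

3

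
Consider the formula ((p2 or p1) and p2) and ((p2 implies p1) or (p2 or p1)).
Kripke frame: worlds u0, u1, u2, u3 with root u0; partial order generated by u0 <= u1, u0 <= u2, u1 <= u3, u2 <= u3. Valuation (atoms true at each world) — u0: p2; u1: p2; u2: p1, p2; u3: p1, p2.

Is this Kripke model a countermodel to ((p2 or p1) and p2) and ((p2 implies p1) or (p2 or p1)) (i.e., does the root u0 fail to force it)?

u0 forces ((p2 or p1) and p2) and ((p2 implies p1) or (p2 or p1)) since u0 forces both conjuncts.
So the root u0 forces ((p2 or p1) and p2) and ((p2 implies p1) or (p2 or p1)); the model is not a countermodel.

No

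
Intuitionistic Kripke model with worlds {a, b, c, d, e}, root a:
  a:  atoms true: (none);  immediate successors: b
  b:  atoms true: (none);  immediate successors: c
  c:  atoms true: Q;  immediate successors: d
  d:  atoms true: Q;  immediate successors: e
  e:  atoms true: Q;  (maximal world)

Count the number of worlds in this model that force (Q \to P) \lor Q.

a: does not force it — a \nVdash (Q \to P) \lor Q: neither disjunct is forced at a.
b: does not force it — b \nVdash (Q \to P) \lor Q: neither disjunct is forced at b.
c: forces it.
d: forces it.
e: forces it.
Worlds forcing the formula: {c, d, e}.

3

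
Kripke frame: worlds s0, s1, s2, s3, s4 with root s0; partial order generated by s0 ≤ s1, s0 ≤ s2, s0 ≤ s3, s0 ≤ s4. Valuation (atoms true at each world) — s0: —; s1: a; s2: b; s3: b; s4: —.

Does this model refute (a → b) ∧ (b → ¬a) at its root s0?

Yes

s0 ⊮ (a → b) ∧ (b → ¬a) since s0 fails a → b.
So the root s0 does not force (a → b) ∧ (b → ¬a); the model is a countermodel.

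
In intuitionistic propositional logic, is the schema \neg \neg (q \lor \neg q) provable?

This is the double negation of excluded middle, which is intuitionistically derivable.
Assuming \neg (q \lor \neg q): from q we'd get q \lor \neg q, so \neg q; but then q \lor \neg q again — contradiction. Hence \neg \neg (q \lor \neg q).

Yes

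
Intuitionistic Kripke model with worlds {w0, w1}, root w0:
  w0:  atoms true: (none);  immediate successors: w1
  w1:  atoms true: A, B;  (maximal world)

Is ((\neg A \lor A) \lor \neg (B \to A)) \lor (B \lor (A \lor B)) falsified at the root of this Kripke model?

w0 \nVdash ((\neg A \lor A) \lor \neg (B \to A)) \lor (B \lor (A \lor B)): neither disjunct is forced at w0.
w0 \nVdash (\neg A \lor A) \lor \neg (B \to A): neither disjunct is forced at w0.
w0 \nVdash \neg A \lor A: neither disjunct is forced at w0.
So the root w0 does not force ((\neg A \lor A) \lor \neg (B \to A)) \lor (B \lor (A \lor B)); the model is a countermodel.

Yes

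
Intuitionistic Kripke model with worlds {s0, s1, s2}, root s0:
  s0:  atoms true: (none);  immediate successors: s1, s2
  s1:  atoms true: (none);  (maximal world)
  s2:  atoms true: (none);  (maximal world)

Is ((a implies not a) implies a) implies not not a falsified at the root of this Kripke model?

No

s0 forces ((a implies not a) implies a) implies not not a vacuously: no world accessible from s0 forces the antecedent (a implies not a) implies a.
So the root s0 forces ((a implies not a) implies a) implies not not a; the model is not a countermodel.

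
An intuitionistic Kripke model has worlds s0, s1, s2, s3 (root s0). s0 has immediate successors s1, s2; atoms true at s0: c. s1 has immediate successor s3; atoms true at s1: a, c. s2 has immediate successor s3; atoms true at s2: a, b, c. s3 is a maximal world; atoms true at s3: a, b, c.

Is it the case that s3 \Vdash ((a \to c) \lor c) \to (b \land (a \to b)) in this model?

Yes

s3 \Vdash ((a \to c) \lor c) \to (b \land (a \to b)): every world accessible from s3 that forces (a \to c) \lor c (namely s3) also forces b \land (a \to b).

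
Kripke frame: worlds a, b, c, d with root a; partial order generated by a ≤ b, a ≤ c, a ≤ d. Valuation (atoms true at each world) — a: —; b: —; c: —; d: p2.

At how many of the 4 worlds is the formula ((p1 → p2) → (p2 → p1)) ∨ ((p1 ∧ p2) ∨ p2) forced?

3

a: does not force it — a ⊮ ((p1 → p2) → (p2 → p1)) ∨ ((p1 ∧ p2) ∨ p2): neither disjunct is forced at a.
b: forces it.
c: forces it.
d: forces it.
Worlds forcing the formula: {b, c, d}.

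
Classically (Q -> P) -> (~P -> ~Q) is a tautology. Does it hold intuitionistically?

Yes

This is the forward direction of contraposition, which is intuitionistically derivable.
Assume Q -> P and ~P. If Q held then P would follow, contradicting ~P; so ~Q.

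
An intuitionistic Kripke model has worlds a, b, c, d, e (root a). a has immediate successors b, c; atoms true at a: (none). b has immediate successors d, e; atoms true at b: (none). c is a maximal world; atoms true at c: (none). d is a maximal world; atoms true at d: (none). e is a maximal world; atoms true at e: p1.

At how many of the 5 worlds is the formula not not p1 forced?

1

a: does not force it — a does not force not not p1 since c is accessible from a and c forces not p1.
b: does not force it.
c: does not force it.
d: does not force it.
e: forces it.
Worlds forcing the formula: {e}.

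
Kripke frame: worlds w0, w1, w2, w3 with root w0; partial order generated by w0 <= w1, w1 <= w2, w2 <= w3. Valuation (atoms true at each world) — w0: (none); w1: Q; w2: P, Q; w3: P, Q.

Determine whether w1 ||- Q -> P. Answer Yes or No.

No

w1 ||-/- Q -> P: already at w1 itself, w1 ||- Q but w1 ||-/- P.
w1 lacks atom P, so w1 ||-/- P.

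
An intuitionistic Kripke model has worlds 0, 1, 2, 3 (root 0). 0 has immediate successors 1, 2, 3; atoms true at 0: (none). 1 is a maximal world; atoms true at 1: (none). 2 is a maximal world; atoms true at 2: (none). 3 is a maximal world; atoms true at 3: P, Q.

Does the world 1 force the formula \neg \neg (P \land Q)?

No

1 \nVdash \neg \neg (P \land Q) since 1 is accessible from 1 and 1 \Vdash \neg (P \land Q).
1 \Vdash \neg (P \land Q): no world accessible from 1 forces P \land Q.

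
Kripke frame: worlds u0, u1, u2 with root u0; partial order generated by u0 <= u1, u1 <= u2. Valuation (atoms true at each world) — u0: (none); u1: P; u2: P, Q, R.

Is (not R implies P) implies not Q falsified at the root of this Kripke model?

Yes

u0 does not force (not R implies P) implies not Q: already at u0 itself, u0 forces not R implies P but u0 does not force not Q.
u0 does not force not Q since u2 is accessible from u0 and u2 forces Q.
So the root u0 does not force (not R implies P) implies not Q; the model is a countermodel.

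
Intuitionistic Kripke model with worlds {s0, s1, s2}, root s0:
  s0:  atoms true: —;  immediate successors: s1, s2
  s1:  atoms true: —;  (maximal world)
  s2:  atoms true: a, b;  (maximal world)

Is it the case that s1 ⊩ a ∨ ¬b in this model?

s1 ⊩ a ∨ ¬b via the disjunct ¬b.

Yes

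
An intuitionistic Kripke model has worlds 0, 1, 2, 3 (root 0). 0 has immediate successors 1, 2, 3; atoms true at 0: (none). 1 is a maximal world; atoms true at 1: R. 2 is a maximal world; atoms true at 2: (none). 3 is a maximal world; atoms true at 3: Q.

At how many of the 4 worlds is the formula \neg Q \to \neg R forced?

0: does not force it — 0 \nVdash \neg Q \to \neg R: at the accessible world 1, 1 \Vdash \neg Q but 1 \nVdash \neg R.
1: does not force it — 1 \nVdash \neg Q \to \neg R: already at 1 itself, 1 \Vdash \neg Q but 1 \nVdash \neg R.
2: forces it.
3: forces it.
Worlds forcing the formula: {2, 3}.

2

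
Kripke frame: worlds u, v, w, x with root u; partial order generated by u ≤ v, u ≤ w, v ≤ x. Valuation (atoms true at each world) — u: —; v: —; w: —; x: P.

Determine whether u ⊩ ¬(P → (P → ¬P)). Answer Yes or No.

No

u ⊮ ¬(P → (P → ¬P)) since w is accessible from u and w ⊩ P → (P → ¬P).
w ⊩ P → (P → ¬P) vacuously: no world accessible from w forces the antecedent P.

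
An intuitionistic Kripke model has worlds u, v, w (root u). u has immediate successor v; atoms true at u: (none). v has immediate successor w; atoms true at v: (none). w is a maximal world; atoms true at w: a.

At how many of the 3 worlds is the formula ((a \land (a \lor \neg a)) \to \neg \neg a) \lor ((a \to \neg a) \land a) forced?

u: forces it.
v: forces it.
w: forces it.
Worlds forcing the formula: {u, v, w}.

3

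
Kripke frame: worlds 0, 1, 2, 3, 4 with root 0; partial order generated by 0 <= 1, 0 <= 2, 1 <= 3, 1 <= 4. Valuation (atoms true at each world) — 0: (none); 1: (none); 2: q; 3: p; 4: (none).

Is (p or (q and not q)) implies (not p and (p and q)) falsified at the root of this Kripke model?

0 does not force (p or (q and not q)) implies (not p and (p and q)): at the accessible world 3, 3 forces p or (q and not q) but 3 does not force not p and (p and q).
3 does not force not p and (p and q) since 3 fails not p.
So the root 0 does not force (p or (q and not q)) implies (not p and (p and q)); the model is a countermodel.

Yes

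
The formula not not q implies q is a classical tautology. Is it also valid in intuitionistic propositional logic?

No

This is double-negation elimination, which is not intuitionistically valid.
A Kripke countermodel: worlds u, v; order generated by u <= v; atoms true at each world — u:{}; v:{q}.
u does not force not not q implies q: already at u itself, u forces not not q but u does not force q.
u lacks atom q, so u does not force q.
So the root u does not force the formula.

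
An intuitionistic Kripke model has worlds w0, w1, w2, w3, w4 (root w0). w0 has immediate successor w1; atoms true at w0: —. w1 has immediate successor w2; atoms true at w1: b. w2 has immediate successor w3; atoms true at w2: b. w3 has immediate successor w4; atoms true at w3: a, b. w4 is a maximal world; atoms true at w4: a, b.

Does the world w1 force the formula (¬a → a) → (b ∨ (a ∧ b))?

Yes

w1 ⊩ (¬a → a) → (b ∨ (a ∧ b)): every world accessible from w1 that forces ¬a → a (namely w1, w2, w3, w4) also forces b ∨ (a ∧ b).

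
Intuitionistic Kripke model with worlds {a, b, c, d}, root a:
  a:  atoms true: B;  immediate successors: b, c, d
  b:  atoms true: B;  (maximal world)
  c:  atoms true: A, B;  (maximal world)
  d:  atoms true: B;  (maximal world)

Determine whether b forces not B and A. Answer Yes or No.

b does not force not B and A since b fails not B.

No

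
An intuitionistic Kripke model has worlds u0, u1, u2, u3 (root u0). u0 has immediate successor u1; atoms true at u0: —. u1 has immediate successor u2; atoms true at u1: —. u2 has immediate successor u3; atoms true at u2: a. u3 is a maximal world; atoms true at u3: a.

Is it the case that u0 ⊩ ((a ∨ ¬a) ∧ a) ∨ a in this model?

u0 ⊮ ((a ∨ ¬a) ∧ a) ∨ a: neither disjunct is forced at u0.
u0 ⊮ (a ∨ ¬a) ∧ a since u0 fails a ∨ ¬a.

No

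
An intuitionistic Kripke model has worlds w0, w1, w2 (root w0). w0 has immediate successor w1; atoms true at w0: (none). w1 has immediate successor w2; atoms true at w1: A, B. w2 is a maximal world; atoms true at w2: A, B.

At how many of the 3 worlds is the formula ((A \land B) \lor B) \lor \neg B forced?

w0: does not force it — w0 \nVdash ((A \land B) \lor B) \lor \neg B: neither disjunct is forced at w0.
w1: forces it.
w2: forces it.
Worlds forcing the formula: {w1, w2}.

2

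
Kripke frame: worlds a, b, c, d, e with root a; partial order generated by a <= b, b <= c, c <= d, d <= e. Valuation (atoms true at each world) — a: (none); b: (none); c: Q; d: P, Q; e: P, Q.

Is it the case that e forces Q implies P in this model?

e forces Q implies P: every world accessible from e that forces Q (namely e) also forces P.

Yes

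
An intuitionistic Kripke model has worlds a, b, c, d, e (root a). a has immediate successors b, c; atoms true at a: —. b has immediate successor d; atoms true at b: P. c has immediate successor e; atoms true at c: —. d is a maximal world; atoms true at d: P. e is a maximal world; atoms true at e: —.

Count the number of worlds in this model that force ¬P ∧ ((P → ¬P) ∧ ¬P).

a: does not force it — a ⊮ ¬P ∧ ((P → ¬P) ∧ ¬P) since a fails ¬P.
b: does not force it.
c: forces it.
d: does not force it.
e: forces it.
Worlds forcing the formula: {c, e}.

2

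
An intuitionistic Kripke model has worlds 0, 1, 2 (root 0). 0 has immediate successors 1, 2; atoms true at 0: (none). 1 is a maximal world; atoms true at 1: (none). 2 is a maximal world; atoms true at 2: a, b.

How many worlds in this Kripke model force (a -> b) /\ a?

0: does not force it — 0 ||-/- (a -> b) /\ a since 0 fails a.
1: does not force it.
2: forces it.
Worlds forcing the formula: {2}.

1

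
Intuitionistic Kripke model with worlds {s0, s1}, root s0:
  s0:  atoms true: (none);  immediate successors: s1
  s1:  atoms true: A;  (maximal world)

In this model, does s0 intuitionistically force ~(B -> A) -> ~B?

Yes

s0 ||- ~(B -> A) -> ~B vacuously: no world accessible from s0 forces the antecedent ~(B -> A).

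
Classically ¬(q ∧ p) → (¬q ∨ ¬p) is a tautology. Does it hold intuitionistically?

This is the constructively invalid direction of De Morgan's law for conjunction, which is not intuitionistically valid.
A Kripke countermodel: worlds u, v, w; order generated by u ≤ v, u ≤ w; atoms true at each world — u:{}; v:{q}; w:{p}.
u ⊮ ¬(q ∧ p) → (¬q ∨ ¬p): already at u itself, u ⊩ ¬(q ∧ p) but u ⊮ ¬q ∨ ¬p.
u ⊮ ¬q ∨ ¬p: neither disjunct is forced at u.
u ⊮ ¬q since v is accessible from u and v ⊩ q.
So the root u does not force the formula.

No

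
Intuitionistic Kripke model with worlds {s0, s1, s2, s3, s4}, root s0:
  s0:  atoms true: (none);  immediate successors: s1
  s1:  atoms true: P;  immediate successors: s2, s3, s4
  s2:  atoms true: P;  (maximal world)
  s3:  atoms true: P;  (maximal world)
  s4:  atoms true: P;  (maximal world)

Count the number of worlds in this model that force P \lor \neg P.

s0: does not force it — s0 \nVdash P \lor \neg P: neither disjunct is forced at s0.
s1: forces it.
s2: forces it.
s3: forces it.
s4: forces it.
Worlds forcing the formula: {s1, s2, s3, s4}.

4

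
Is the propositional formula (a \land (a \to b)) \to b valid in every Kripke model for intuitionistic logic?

This is modus ponens in implicational form, which is intuitionistically derivable.
If a world forces a and a \to b, then applying the implication at that world (which is accessible from itself) gives b.

Yes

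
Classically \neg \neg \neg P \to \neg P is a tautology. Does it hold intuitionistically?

Yes

This is triple-negation reduction, which is intuitionistically derivable.
Assume \neg \neg \neg P and suppose P. Then \neg \neg P (double-negation introduction), contradicting \neg \neg \neg P. So \neg P.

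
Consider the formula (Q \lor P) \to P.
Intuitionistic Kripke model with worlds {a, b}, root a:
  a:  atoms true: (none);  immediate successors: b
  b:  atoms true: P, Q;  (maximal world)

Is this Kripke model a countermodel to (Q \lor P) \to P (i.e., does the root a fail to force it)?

a \Vdash (Q \lor P) \to P: every world accessible from a that forces Q \lor P (namely b) also forces P.
So the root a forces (Q \lor P) \to P; the model is not a countermodel.

No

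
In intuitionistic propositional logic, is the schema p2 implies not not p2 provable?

Yes

This is double-negation introduction, which is intuitionistically derivable.
If a world forces p2 then every accessible world forces p2 (persistence), so none forces not p2; hence not not p2.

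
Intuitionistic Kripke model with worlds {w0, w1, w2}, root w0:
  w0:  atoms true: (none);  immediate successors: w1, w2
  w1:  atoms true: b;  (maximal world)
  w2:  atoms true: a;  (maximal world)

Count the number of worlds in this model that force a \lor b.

2

w0: does not force it — w0 \nVdash a \lor b: neither disjunct is forced at w0.
w1: forces it.
w2: forces it.
Worlds forcing the formula: {w1, w2}.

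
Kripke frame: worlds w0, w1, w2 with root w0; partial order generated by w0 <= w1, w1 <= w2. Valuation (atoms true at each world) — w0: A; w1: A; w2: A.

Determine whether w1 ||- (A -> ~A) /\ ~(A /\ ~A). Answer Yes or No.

No

w1 ||-/- (A -> ~A) /\ ~(A /\ ~A) since w1 fails A -> ~A.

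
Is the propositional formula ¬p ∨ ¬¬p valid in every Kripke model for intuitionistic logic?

No

This is the weak law of excluded middle, which is not intuitionistically valid.
A Kripke countermodel: worlds u0, u1, u2; order generated by u0 ≤ u1, u0 ≤ u2; atoms true at each world — u0:{}; u1:{p}; u2:{}.
u0 ⊮ ¬p ∨ ¬¬p: neither disjunct is forced at u0.
u0 ⊮ ¬p since u1 is accessible from u0 and u1 ⊩ p.
So the root u0 does not force the formula.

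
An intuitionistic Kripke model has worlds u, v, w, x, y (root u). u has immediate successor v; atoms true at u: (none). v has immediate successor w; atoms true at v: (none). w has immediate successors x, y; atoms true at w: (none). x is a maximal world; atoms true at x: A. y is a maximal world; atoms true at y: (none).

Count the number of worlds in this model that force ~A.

u: does not force it — u ||-/- ~A since x is accessible from u and x ||- A.
v: does not force it — v ||-/- ~A since x is accessible from v and x ||- A.
w: does not force it.
x: does not force it.
y: forces it.
Worlds forcing the formula: {y}.

1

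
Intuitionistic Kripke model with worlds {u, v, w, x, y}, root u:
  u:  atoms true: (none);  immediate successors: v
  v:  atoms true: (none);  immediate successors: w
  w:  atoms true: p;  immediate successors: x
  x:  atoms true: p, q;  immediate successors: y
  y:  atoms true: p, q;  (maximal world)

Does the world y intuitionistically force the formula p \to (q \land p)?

Yes

y \Vdash p \to (q \land p): every world accessible from y that forces p (namely y) also forces q \land p.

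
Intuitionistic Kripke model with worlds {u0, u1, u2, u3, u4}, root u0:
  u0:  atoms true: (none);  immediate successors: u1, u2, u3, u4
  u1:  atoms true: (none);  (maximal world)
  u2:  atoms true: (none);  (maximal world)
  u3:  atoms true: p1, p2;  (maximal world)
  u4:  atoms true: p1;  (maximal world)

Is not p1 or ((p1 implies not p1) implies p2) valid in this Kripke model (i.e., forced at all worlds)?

Not every world: u0 does not force not p1 or ((p1 implies not p1) implies p2).
u0 does not force not p1 or ((p1 implies not p1) implies p2): neither disjunct is forced at u0.
u0 does not force not p1 since u3 is accessible from u0 and u3 forces p1.

No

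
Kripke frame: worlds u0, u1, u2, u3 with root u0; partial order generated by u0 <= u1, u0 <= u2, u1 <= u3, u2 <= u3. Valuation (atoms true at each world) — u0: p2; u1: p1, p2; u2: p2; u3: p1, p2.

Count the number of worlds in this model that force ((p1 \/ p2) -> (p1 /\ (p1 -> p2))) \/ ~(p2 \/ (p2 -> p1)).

2

u0: does not force it — u0 ||-/- ((p1 \/ p2) -> (p1 /\ (p1 -> p2))) \/ ~(p2 \/ (p2 -> p1)): neither disjunct is forced at u0.
u1: forces it.
u2: does not force it — u2 ||-/- ((p1 \/ p2) -> (p1 /\ (p1 -> p2))) \/ ~(p2 \/ (p2 -> p1)): neither disjunct is forced at u2.
u3: forces it.
Worlds forcing the formula: {u1, u3}.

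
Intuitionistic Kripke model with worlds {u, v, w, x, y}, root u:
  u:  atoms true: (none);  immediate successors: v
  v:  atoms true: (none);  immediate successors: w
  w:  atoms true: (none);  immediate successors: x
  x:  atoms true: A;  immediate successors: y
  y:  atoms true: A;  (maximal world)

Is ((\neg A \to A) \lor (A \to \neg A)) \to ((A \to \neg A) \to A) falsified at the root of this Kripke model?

u \Vdash ((\neg A \to A) \lor (A \to \neg A)) \to ((A \to \neg A) \to A): every world accessible from u that forces (\neg A \to A) \lor (A \to \neg A) (namely u, v, w, x, y) also forces (A \to \neg A) \to A.
So the root u forces ((\neg A \to A) \lor (A \to \neg A)) \to ((A \to \neg A) \to A); the model is not a countermodel.

No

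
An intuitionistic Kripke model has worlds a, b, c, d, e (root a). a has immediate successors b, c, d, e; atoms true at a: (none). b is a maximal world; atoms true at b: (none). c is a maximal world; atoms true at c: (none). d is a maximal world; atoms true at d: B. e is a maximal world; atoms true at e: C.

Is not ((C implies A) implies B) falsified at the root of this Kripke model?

Yes

a does not force not ((C implies A) implies B) since d is accessible from a and d forces (C implies A) implies B.
d forces (C implies A) implies B: every world accessible from d that forces C implies A (namely d) also forces B.
So the root a does not force not ((C implies A) implies B); the model is a countermodel.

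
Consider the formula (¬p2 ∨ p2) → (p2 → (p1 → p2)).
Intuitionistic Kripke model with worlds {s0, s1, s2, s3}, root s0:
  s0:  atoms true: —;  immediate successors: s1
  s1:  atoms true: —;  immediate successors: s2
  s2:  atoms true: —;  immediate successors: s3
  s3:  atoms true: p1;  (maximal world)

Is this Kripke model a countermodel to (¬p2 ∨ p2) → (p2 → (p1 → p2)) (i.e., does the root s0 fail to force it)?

No

s0 ⊩ (¬p2 ∨ p2) → (p2 → (p1 → p2)): every world accessible from s0 that forces ¬p2 ∨ p2 (namely s0, s1, s2, s3) also forces p2 → (p1 → p2).
So the root s0 forces (¬p2 ∨ p2) → (p2 → (p1 → p2)); the model is not a countermodel.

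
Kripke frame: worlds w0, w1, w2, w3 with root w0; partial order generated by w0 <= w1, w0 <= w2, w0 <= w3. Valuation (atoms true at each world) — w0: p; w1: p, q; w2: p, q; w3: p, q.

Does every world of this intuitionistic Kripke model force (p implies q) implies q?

Yes

w0 forces (p implies q) implies q: every world accessible from w0 that forces p implies q (namely w1, w2, w3) also forces q.
Since the root w0 forces (p implies q) implies q and forcing is persistent (monotone upward), every world forces it.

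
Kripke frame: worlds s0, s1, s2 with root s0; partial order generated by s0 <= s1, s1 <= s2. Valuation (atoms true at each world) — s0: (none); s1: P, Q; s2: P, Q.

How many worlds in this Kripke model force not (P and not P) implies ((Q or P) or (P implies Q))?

s0: forces it.
s1: forces it.
s2: forces it.
Worlds forcing the formula: {s0, s1, s2}.

3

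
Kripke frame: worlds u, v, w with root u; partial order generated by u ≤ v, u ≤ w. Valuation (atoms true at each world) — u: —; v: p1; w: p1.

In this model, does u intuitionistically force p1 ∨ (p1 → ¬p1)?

u ⊮ p1 ∨ (p1 → ¬p1): neither disjunct is forced at u.
u lacks atom p1, so u ⊮ p1.

No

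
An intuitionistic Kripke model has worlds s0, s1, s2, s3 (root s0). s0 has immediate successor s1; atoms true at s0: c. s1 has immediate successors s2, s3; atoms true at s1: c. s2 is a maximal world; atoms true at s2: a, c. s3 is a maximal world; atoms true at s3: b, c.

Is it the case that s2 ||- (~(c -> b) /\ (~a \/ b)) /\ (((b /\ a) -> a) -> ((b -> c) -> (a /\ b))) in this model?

s2 ||-/- (~(c -> b) /\ (~a \/ b)) /\ (((b /\ a) -> a) -> ((b -> c) -> (a /\ b))) since s2 fails ~(c -> b) /\ (~a \/ b).

No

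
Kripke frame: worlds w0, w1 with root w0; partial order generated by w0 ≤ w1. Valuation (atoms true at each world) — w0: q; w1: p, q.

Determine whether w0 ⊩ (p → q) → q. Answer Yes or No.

Yes

w0 ⊩ (p → q) → q: every world accessible from w0 that forces p → q (namely w0, w1) also forces q.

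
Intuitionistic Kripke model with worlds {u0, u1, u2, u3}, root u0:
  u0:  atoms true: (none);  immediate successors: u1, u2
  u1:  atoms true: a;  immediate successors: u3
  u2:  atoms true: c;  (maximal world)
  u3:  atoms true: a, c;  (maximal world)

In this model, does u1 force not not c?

Yes

u1 forces not not c: no world accessible from u1 forces not c.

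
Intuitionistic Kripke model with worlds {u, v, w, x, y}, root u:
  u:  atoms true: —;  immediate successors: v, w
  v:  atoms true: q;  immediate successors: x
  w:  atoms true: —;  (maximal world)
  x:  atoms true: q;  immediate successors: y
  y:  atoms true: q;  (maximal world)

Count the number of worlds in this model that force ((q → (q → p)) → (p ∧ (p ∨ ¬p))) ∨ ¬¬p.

3

u: does not force it — u ⊮ ((q → (q → p)) → (p ∧ (p ∨ ¬p))) ∨ ¬¬p: neither disjunct is forced at u.
v: forces it.
w: does not force it — w ⊮ ((q → (q → p)) → (p ∧ (p ∨ ¬p))) ∨ ¬¬p: neither disjunct is forced at w.
x: forces it.
y: forces it.
Worlds forcing the formula: {v, x, y}.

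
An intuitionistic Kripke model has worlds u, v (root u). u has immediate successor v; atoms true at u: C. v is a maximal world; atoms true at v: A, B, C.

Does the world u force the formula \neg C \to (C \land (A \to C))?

Yes

u \Vdash \neg C \to (C \land (A \to C)) vacuously: no world accessible from u forces the antecedent \neg C.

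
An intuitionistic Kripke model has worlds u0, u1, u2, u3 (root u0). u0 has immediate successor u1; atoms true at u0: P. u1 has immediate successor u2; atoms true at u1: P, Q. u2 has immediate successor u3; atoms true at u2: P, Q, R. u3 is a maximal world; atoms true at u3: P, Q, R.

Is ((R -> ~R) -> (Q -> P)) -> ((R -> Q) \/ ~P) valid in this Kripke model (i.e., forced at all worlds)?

u0 ||- ((R -> ~R) -> (Q -> P)) -> ((R -> Q) \/ ~P): every world accessible from u0 that forces (R -> ~R) -> (Q -> P) (namely u0, u1, u2, u3) also forces (R -> Q) \/ ~P.
Since the root u0 forces ((R -> ~R) -> (Q -> P)) -> ((R -> Q) \/ ~P) and forcing is persistent (monotone upward), every world forces it.

Yes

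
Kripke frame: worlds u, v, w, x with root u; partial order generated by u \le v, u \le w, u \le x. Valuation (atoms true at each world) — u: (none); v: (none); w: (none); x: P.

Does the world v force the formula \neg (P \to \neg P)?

No

v \nVdash \neg (P \to \neg P) since v is accessible from v and v \Vdash P \to \neg P.
v \Vdash P \to \neg P vacuously: no world accessible from v forces the antecedent P.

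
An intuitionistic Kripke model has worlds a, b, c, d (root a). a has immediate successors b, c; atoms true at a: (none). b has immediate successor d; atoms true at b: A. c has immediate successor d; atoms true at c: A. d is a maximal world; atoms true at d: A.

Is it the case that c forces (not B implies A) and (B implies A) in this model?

c forces (not B implies A) and (B implies A) since c forces both conjuncts.

Yes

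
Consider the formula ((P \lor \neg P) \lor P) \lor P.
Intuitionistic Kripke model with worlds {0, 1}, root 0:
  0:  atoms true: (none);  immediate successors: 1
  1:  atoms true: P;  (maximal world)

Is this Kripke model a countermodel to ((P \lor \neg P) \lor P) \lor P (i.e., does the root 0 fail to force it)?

0 \nVdash ((P \lor \neg P) \lor P) \lor P: neither disjunct is forced at 0.
0 \nVdash (P \lor \neg P) \lor P: neither disjunct is forced at 0.
0 \nVdash P \lor \neg P: neither disjunct is forced at 0.
0 lacks atom P, so 0 \nVdash P.
So the root 0 does not force ((P \lor \neg P) \lor P) \lor P; the model is a countermodel.

Yes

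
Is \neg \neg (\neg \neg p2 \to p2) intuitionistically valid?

This is the double negation of double-negation elimination, which is intuitionistically derivable.
By Glivenko's theorem the double negation of any classical propositional tautology is intuitionistically provable; \neg \neg p2 \to p2 is classically a tautology.

Yes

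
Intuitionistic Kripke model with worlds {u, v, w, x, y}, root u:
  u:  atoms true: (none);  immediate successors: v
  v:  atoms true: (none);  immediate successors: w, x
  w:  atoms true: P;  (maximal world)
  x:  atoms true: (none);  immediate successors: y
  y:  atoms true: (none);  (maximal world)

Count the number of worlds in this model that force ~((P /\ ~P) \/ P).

u: does not force it — u ||-/- ~((P /\ ~P) \/ P) since w is accessible from u and w ||- (P /\ ~P) \/ P.
v: does not force it — v ||-/- ~((P /\ ~P) \/ P) since w is accessible from v and w ||- (P /\ ~P) \/ P.
w: does not force it — w ||-/- ~((P /\ ~P) \/ P) since w is accessible from w and w ||- (P /\ ~P) \/ P.
x: forces it.
y: forces it.
Worlds forcing the formula: {x, y}.

2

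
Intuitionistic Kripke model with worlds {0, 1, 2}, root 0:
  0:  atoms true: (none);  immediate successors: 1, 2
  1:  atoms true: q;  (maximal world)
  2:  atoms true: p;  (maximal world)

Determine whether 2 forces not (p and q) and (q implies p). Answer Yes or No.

Yes

2 forces not (p and q) and (q implies p) since 2 forces both conjuncts.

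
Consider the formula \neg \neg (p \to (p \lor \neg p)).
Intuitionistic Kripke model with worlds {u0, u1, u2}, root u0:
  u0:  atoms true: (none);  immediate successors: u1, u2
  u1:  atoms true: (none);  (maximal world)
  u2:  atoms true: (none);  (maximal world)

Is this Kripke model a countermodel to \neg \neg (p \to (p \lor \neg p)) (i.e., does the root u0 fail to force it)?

No

u0 \Vdash \neg \neg (p \to (p \lor \neg p)): no world accessible from u0 forces \neg (p \to (p \lor \neg p)).
So the root u0 forces \neg \neg (p \to (p \lor \neg p)); the model is not a countermodel.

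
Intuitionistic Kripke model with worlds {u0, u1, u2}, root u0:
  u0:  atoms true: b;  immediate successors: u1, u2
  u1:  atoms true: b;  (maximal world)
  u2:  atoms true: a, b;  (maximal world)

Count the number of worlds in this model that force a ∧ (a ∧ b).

u0: does not force it — u0 ⊮ a ∧ (a ∧ b) since u0 fails a.
u1: does not force it.
u2: forces it.
Worlds forcing the formula: {u2}.

1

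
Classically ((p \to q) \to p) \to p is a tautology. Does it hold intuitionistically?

No

This is Peirce's law, which is not intuitionistically valid.
A Kripke countermodel: worlds a, b; order generated by a \le b; atoms true at each world — a:{}; b:{p}.
a \nVdash ((p \to q) \to p) \to p: already at a itself, a \Vdash (p \to q) \to p but a \nVdash p.
a lacks atom p, so a \nVdash p.
So the root a does not force the formula.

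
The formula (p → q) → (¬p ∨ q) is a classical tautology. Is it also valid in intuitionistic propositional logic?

No

This is the material-implication-as-disjunction principle, which is not intuitionistically valid.
A Kripke countermodel: worlds s0, s1; order generated by s0 ≤ s1; atoms true at each world — s0:{}; s1:{p,q}.
s0 ⊮ (p → q) → (¬p ∨ q): already at s0 itself, s0 ⊩ p → q but s0 ⊮ ¬p ∨ q.
s0 ⊮ ¬p ∨ q: neither disjunct is forced at s0.
s0 ⊮ ¬p since s1 is accessible from s0 and s1 ⊩ p.
So the root s0 does not force the formula.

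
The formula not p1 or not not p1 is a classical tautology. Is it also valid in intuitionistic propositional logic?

No

This is the weak law of excluded middle, which is not intuitionistically valid.
A Kripke countermodel: worlds 0, 1, 2; order generated by 0 <= 1, 0 <= 2; atoms true at each world — 0:{}; 1:{p1}; 2:{}.
0 does not force not p1 or not not p1: neither disjunct is forced at 0.
0 does not force not p1 since 1 is accessible from 0 and 1 forces p1.
So the root 0 does not force the formula.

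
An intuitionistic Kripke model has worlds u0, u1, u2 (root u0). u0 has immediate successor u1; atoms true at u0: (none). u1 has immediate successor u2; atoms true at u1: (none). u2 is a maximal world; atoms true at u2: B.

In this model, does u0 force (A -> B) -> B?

No

u0 ||-/- (A -> B) -> B: already at u0 itself, u0 ||- A -> B but u0 ||-/- B.
u0 lacks atom B, so u0 ||-/- B.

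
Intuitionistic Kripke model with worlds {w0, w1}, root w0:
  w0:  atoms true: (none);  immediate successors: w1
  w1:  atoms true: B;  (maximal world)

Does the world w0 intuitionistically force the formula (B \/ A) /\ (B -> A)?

w0 ||-/- (B \/ A) /\ (B -> A) since w0 fails B \/ A.

No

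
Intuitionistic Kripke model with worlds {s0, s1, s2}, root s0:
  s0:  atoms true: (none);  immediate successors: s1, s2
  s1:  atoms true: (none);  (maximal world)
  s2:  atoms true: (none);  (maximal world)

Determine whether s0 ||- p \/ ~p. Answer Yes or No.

Yes

s0 ||- p \/ ~p via the disjunct ~p.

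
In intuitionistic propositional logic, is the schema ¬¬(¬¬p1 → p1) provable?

Yes

This is the double negation of double-negation elimination, which is intuitionistically derivable.
By Glivenko's theorem the double negation of any classical propositional tautology is intuitionistically provable; ¬¬p1 → p1 is classically a tautology.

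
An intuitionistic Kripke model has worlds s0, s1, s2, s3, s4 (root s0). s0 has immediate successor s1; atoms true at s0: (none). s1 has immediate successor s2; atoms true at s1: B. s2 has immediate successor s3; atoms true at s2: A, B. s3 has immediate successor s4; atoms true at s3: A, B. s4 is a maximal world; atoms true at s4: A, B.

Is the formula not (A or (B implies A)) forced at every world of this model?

No

Not every world: s0 does not force not (A or (B implies A)).
s0 does not force not (A or (B implies A)) since s2 is accessible from s0 and s2 forces A or (B implies A).
s2 forces A or (B implies A) via the disjunct A.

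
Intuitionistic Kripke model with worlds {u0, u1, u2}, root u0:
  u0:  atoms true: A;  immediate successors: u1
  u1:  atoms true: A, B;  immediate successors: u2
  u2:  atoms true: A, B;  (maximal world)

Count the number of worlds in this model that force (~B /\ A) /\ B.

u0: does not force it — u0 ||-/- (~B /\ A) /\ B since u0 fails ~B /\ A.
u1: does not force it — u1 ||-/- (~B /\ A) /\ B since u1 fails ~B /\ A.
u2: does not force it — u2 ||-/- (~B /\ A) /\ B since u2 fails ~B /\ A.
Worlds forcing the formula: { }.

0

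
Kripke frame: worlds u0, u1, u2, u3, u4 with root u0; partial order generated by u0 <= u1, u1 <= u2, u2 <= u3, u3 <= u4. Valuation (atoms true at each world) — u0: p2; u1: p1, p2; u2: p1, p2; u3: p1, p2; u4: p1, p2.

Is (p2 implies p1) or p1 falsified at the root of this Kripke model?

Yes

u0 does not force (p2 implies p1) or p1: neither disjunct is forced at u0.
u0 does not force p2 implies p1: already at u0 itself, u0 forces p2 but u0 does not force p1.
u0 lacks atom p1, so u0 does not force p1.
So the root u0 does not force (p2 implies p1) or p1; the model is a countermodel.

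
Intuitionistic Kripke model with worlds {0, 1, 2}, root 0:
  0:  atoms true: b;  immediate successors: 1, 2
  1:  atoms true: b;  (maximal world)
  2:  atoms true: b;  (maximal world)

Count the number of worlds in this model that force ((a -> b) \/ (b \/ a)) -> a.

0

0: does not force it — 0 ||-/- ((a -> b) \/ (b \/ a)) -> a: already at 0 itself, 0 ||- (a -> b) \/ (b \/ a) but 0 ||-/- a.
1: does not force it — 1 ||-/- ((a -> b) \/ (b \/ a)) -> a: already at 1 itself, 1 ||- (a -> b) \/ (b \/ a) but 1 ||-/- a.
2: does not force it.
Worlds forcing the formula: { }.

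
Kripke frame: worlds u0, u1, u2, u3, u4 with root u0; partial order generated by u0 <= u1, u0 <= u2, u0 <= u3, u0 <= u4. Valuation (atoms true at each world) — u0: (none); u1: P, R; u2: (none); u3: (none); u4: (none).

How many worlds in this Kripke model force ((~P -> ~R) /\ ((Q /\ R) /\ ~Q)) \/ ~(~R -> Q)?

u0: does not force it — u0 ||-/- ((~P -> ~R) /\ ((Q /\ R) /\ ~Q)) \/ ~(~R -> Q): neither disjunct is forced at u0.
u1: does not force it.
u2: forces it.
u3: forces it.
u4: forces it.
Worlds forcing the formula: {u2, u3, u4}.

3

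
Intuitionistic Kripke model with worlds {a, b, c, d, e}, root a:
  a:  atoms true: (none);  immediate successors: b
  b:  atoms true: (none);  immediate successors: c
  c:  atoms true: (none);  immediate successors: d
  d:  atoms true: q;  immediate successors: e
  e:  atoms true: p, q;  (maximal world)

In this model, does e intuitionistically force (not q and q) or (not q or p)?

Yes

e forces (not q and q) or (not q or p) via the disjunct not q or p.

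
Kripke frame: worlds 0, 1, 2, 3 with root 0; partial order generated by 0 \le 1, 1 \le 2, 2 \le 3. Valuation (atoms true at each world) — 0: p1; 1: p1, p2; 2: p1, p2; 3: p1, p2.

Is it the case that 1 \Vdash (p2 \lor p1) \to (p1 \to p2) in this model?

1 \Vdash (p2 \lor p1) \to (p1 \to p2): every world accessible from 1 that forces p2 \lor p1 (namely 1, 2, 3) also forces p1 \to p2.

Yes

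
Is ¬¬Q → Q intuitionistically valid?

This is double-negation elimination, which is not intuitionistically valid.
A Kripke countermodel: worlds w0, w1; order generated by w0 ≤ w1; atoms true at each world — w0:{}; w1:{Q}.
w0 ⊮ ¬¬Q → Q: already at w0 itself, w0 ⊩ ¬¬Q but w0 ⊮ Q.
w0 lacks atom Q, so w0 ⊮ Q.
So the root w0 does not force the formula.

No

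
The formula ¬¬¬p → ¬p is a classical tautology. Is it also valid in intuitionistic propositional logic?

This is triple-negation reduction, which is intuitionistically derivable.
Assume ¬¬¬p and suppose p. Then ¬¬p (double-negation introduction), contradicting ¬¬¬p. So ¬p.

Yes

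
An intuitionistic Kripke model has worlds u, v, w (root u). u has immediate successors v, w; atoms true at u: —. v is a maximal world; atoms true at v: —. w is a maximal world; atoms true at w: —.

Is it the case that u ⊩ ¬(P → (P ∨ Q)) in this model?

u ⊮ ¬(P → (P ∨ Q)) since u is accessible from u and u ⊩ P → (P ∨ Q).
u ⊩ P → (P ∨ Q) vacuously: no world accessible from u forces the antecedent P.

No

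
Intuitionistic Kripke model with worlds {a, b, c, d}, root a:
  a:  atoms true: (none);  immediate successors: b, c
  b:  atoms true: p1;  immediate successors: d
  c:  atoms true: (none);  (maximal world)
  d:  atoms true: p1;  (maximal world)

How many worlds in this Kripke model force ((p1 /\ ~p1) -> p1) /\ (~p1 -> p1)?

a: does not force it — a ||-/- ((p1 /\ ~p1) -> p1) /\ (~p1 -> p1) since a fails ~p1 -> p1.
b: forces it.
c: does not force it.
d: forces it.
Worlds forcing the formula: {b, d}.

2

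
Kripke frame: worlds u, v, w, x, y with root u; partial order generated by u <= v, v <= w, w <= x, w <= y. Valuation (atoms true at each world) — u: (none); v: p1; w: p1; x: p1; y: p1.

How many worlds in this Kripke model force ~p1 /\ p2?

u: does not force it — u ||-/- ~p1 /\ p2 since u fails ~p1.
v: does not force it — v ||-/- ~p1 /\ p2 since v fails ~p1.
w: does not force it — w ||-/- ~p1 /\ p2 since w fails ~p1.
x: does not force it.
y: does not force it.
Worlds forcing the formula: { }.

0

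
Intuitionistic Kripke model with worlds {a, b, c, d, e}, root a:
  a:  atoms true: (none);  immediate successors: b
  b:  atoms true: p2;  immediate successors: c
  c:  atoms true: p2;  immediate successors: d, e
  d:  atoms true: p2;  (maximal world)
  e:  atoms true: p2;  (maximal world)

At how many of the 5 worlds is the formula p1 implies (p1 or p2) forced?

a: forces it.
b: forces it.
c: forces it.
d: forces it.
e: forces it.
Worlds forcing the formula: {a, b, c, d, e}.

5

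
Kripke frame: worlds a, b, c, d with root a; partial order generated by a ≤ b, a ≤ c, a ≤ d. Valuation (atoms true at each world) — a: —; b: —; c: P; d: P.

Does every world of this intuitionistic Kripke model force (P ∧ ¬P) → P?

Yes

a ⊩ (P ∧ ¬P) → P vacuously: no world accessible from a forces the antecedent P ∧ ¬P.
Since the root a forces (P ∧ ¬P) → P and forcing is persistent (monotone upward), every world forces it.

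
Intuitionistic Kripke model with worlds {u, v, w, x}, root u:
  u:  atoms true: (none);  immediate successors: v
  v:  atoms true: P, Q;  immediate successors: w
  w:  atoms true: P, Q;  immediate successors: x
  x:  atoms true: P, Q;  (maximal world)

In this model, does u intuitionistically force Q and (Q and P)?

No

u does not force Q and (Q and P) since u fails Q.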